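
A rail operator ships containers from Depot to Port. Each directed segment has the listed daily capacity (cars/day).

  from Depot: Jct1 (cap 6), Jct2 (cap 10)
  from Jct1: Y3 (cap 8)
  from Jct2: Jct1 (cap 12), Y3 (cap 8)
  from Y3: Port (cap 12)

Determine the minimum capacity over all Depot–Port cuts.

Augment Depot→Jct1→Y3→Port: bottleneck 6, flow now 6.
Augment Depot→Jct2→Y3→Port: bottleneck 6, flow now 12.
No augmenting path remains; maximum flow = 12.
By max-flow min-cut, the minimum cut capacity equals the max flow.
In the residual graph, reachable from Depot: {Depot, Jct1, Jct2, Y3}.
Min-cut edges: Y3→Port (12); capacity 12 = 12.

12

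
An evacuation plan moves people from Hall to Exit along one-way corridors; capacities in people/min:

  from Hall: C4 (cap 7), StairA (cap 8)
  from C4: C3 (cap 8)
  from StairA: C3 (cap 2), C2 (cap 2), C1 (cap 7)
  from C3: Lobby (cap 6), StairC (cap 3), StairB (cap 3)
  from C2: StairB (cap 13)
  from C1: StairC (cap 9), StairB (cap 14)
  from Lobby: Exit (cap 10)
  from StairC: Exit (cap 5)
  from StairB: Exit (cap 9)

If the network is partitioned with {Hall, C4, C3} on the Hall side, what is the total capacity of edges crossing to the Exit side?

Edges leaving {Hall, C4, C3}: Hall→StairA (8), C3→Lobby (6), C3→StairC (3), C3→StairB (3).
Cut capacity = 8 + 6 + 3 + 3 = 20.

20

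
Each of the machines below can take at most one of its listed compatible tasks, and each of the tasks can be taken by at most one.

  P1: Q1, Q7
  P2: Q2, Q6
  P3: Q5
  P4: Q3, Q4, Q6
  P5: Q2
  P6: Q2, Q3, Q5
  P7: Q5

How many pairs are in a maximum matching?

Unit-capacity flow: source→left, listed edges, right→sink; max matching = max flow.
Augmenting path P1→Q1 (+1); matched 1.
Augmenting path P2→Q2 (+1); matched 2.
Augmenting path P3→Q5 (+1); matched 3.
Augmenting path P4→Q3 (+1); matched 4.
Augmenting path P5→Q2→P2→Q6 (+1); matched 5.
Augmenting path P6→Q3→P4→Q4 (+1); matched 6.
No augmenting path remains; maximum matching = 6.
König certificate: {P1, P2, P4, P5, P6, Q5} is a vertex cover of size 6 (every listed pair touches it), so no matching can be larger.

6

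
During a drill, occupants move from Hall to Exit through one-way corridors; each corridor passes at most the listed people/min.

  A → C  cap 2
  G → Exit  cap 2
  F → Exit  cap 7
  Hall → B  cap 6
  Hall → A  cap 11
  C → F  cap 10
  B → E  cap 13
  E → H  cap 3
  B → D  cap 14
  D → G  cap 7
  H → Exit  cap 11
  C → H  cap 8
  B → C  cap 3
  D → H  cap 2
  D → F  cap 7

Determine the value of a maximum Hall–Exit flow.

8

Augment Hall→A→C→F→Exit: bottleneck 2, flow now 2.
Augment Hall→B→C→F→Exit: bottleneck 3, flow now 5.
Augment Hall→B→D→F→Exit: bottleneck 2, flow now 7.
Augment Hall→B→D→G→Exit: bottleneck 1, flow now 8.
No augmenting path remains; maximum flow = 8.
In the residual graph, reachable from Hall: {Hall, A}.
Min-cut edges: Hall→B (6), A→C (2); capacity 6 + 2 = 8.
This cut is saturated, so no flow can exceed 8.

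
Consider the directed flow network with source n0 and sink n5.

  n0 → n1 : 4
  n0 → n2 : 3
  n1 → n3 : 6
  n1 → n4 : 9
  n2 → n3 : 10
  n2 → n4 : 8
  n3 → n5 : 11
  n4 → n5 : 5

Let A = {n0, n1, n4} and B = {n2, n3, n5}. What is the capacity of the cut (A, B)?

Edges leaving {n0, n1, n4}: n0→n2 (3), n1→n3 (6), n4→n5 (5).
Cut capacity = 3 + 6 + 5 = 14.

14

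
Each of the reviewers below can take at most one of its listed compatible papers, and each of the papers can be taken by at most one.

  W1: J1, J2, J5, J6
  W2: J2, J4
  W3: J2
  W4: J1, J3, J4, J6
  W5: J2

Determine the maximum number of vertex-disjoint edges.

4

Unit-capacity flow: source→left, listed edges, right→sink; max matching = max flow.
Augmenting path W1→J1 (+1); matched 1.
Augmenting path W2→J2 (+1); matched 2.
Augmenting path W4→J3 (+1); matched 3.
Augmenting path W3→J2→W2→J4 (+1); matched 4.
No augmenting path remains; maximum matching = 4.
König certificate: {W1, W2, W4, J2} is a vertex cover of size 4 (every listed pair touches it), so no matching can be larger.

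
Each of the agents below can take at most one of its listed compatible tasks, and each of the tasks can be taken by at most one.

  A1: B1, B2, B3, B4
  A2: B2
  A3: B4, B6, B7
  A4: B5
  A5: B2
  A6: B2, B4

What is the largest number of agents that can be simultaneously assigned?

5

Unit-capacity flow: source→left, listed edges, right→sink; max matching = max flow.
Augmenting path A1→B1 (+1); matched 1.
Augmenting path A2→B2 (+1); matched 2.
Augmenting path A3→B4 (+1); matched 3.
Augmenting path A4→B5 (+1); matched 4.
Augmenting path A6→B4→A3→B6 (+1); matched 5.
No augmenting path remains; maximum matching = 5.
König certificate: {A1, A3, A4, A6, B2} is a vertex cover of size 5 (every listed pair touches it), so no matching can be larger.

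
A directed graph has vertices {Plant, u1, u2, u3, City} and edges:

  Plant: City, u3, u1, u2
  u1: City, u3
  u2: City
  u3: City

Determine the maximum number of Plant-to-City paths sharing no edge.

Assign every edge capacity 1; by Menger, the answer equals the max flow.
Path Plant→City (+1); total 1.
Path Plant→u1→City (+1); total 2.
Path Plant→u2→City (+1); total 3.
Path Plant→u3→City (+1); total 4.
No residual Plant→City path; max flow = 4.
Certifying cut of size 4: {Plant→City, Plant→u1, Plant→u2, Plant→u3}.

4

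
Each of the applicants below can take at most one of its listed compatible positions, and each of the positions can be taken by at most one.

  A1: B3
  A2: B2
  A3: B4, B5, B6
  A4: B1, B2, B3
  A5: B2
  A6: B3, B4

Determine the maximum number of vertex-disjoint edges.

5

Unit-capacity flow: source→left, listed edges, right→sink; max matching = max flow.
Augmenting path A1→B3 (+1); matched 1.
Augmenting path A2→B2 (+1); matched 2.
Augmenting path A3→B4 (+1); matched 3.
Augmenting path A4→B1 (+1); matched 4.
Augmenting path A6→B4→A3→B5 (+1); matched 5.
No augmenting path remains; maximum matching = 5.
König certificate: {A1, A3, A4, A6, B2} is a vertex cover of size 5 (every listed pair touches it), so no matching can be larger.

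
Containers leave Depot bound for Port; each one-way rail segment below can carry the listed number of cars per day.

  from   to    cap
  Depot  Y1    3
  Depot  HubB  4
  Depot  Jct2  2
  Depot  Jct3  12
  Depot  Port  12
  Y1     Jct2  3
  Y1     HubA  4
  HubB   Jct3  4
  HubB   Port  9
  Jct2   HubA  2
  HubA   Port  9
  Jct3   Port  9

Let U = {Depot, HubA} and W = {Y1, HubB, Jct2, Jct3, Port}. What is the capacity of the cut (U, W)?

Edges leaving {Depot, HubA}: Depot→Y1 (3), Depot→HubB (4), Depot→Jct2 (2), Depot→Jct3 (12), Depot→Port (12), HubA→Port (9).
Cut capacity = 3 + 4 + 2 + 12 + 12 + 9 = 42.

42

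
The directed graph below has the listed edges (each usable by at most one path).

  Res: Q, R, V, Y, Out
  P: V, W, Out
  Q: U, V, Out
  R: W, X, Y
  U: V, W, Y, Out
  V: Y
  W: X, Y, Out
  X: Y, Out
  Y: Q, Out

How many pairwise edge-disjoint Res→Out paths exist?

5

Assign every edge capacity 1; by Menger, the answer equals the max flow.
Path Res→Out (+1); total 1.
Path Res→Q→Out (+1); total 2.
Path Res→Y→Out (+1); total 3.
Path Res→R→W→Out (+1); total 4.
Path Res→V→Y→Q→U→Out (+1); total 5.
No residual Res→Out path; max flow = 5.
Certifying cut of size 5: {Res→Out, Res→Q, Res→R, Res→V, Res→Y}.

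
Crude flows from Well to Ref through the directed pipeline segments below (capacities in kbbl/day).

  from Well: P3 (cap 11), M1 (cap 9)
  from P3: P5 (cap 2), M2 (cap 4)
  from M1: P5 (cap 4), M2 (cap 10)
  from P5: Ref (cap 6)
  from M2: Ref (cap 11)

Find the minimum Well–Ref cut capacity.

Augment Well→P3→P5→Ref: bottleneck 2, flow now 2.
Augment Well→P3→M2→Ref: bottleneck 4, flow now 6.
Augment Well→M1→P5→Ref: bottleneck 4, flow now 10.
Augment Well→M1→M2→Ref: bottleneck 5, flow now 15.
No augmenting path remains; maximum flow = 15.
By max-flow min-cut, the minimum cut capacity equals the max flow.
In the residual graph, reachable from Well: {Well, P3}.
Min-cut edges: Well→M1 (9), P3→P5 (2), P3→M2 (4); capacity 9 + 2 + 4 = 15.

15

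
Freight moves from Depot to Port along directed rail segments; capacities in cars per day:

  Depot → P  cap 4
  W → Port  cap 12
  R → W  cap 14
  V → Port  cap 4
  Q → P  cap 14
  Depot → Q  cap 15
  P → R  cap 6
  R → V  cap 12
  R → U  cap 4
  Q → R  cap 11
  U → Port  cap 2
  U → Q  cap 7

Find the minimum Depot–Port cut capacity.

Augment Depot→P→R→U→Port: bottleneck 2, flow now 2.
Augment Depot→P→R→V→Port: bottleneck 2, flow now 4.
Augment Depot→Q→R→V→Port: bottleneck 2, flow now 6.
Augment Depot→Q→R→W→Port: bottleneck 9, flow now 15.
Augment Depot→Q→P→R→W→Port: bottleneck 2, flow now 17.
No augmenting path remains; maximum flow = 17.
By max-flow min-cut, the minimum cut capacity equals the max flow.
In the residual graph, reachable from Depot: {Depot, P, Q}.
Min-cut edges: P→R (6), Q→R (11); capacity 6 + 11 = 17.

17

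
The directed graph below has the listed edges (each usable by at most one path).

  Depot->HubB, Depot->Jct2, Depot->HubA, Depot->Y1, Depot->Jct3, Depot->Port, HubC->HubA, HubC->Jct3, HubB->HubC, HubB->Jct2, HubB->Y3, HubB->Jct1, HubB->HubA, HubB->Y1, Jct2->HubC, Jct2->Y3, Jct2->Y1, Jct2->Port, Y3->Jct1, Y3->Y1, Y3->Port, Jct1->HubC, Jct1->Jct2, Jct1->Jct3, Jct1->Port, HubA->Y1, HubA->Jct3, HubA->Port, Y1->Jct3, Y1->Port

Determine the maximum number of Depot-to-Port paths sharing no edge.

Assign every edge capacity 1; by Menger, the answer equals the max flow.
Path Depot→Port (+1); total 1.
Path Depot→Jct2→Port (+1); total 2.
Path Depot→HubA→Port (+1); total 3.
Path Depot→Y1→Port (+1); total 4.
Path Depot→HubB→Y3→Port (+1); total 5.
No residual Depot→Port path; max flow = 5.
Certifying cut of size 5: {Depot→HubA, Depot→HubB, Depot→Jct2, Depot→Port, Depot→Y1}.

5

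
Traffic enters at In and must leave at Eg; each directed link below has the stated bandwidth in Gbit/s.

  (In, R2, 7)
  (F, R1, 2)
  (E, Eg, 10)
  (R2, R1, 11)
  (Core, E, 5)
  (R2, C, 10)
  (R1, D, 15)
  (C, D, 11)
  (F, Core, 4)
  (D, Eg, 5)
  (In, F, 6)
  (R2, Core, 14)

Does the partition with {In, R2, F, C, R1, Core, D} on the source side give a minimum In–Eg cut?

Yes — it is a minimum cut (capacity 10).

Given cut capacity: 5 + 5 = 10.
Augment In→R2→C→D→Eg: bottleneck 5, flow now 5.
Augment In→R2→Core→E→Eg: bottleneck 2, flow now 7.
Augment In→F→Core→E→Eg: bottleneck 3, flow now 10.
No augmenting path remains; maximum flow = 10.
Cut capacity 10 equals the max flow, so it is a minimum cut.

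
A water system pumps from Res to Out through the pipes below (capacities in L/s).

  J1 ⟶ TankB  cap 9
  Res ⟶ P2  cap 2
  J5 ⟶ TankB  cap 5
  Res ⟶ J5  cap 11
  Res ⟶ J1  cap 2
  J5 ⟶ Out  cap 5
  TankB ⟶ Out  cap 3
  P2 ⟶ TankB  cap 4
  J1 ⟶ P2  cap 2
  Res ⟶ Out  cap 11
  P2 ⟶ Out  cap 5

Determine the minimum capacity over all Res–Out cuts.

23

Augment Res→Out: bottleneck 11, flow now 11.
Augment Res→J5→Out: bottleneck 5, flow now 16.
Augment Res→P2→Out: bottleneck 2, flow now 18.
Augment Res→J1→P2→Out: bottleneck 2, flow now 20.
Augment Res→J5→TankB→Out: bottleneck 3, flow now 23.
No augmenting path remains; maximum flow = 23.
By max-flow min-cut, the minimum cut capacity equals the max flow.
In the residual graph, reachable from Res: {Res, J5, TankB}.
Min-cut edges: Res→J1 (2), Res→P2 (2), Res→Out (11), J5→Out (5), TankB→Out (3); capacity 2 + 2 + 11 + 5 + 3 = 23.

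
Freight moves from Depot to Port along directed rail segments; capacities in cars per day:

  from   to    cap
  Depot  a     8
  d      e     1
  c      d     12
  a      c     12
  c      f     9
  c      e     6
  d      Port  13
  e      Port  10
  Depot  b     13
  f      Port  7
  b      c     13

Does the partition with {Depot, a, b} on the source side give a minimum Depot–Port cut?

No — its capacity is 25, but the minimum cut has capacity 21.

Given cut capacity: 12 + 13 = 25.
Augment Depot→a→c→d→Port: bottleneck 8, flow now 8.
Augment Depot→b→c→d→Port: bottleneck 4, flow now 12.
Augment Depot→b→c→e→Port: bottleneck 6, flow now 18.
Augment Depot→b→c→f→Port: bottleneck 3, flow now 21.
No augmenting path remains; maximum flow = 21.
In the residual graph, reachable from Depot: {Depot}.
Min-cut edges: Depot→a (8), Depot→b (13); capacity 8 + 13 = 21.
Cut capacity 25 exceeds the max flow 21, so it is not minimum.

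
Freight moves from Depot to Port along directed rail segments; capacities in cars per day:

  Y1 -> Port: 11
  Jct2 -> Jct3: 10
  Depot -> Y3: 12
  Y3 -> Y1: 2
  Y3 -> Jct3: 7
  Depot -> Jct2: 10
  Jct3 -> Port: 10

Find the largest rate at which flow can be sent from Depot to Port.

12

Augment Depot→Jct2→Jct3→Port: bottleneck 10, flow now 10.
Augment Depot→Y3→Y1→Port: bottleneck 2, flow now 12.
No augmenting path remains; maximum flow = 12.
In the residual graph, reachable from Depot: {Depot, Jct2, Y3, Jct3}.
Min-cut edges: Y3→Y1 (2), Jct3→Port (10); capacity 2 + 10 = 12.
This cut is saturated, so no flow can exceed 12.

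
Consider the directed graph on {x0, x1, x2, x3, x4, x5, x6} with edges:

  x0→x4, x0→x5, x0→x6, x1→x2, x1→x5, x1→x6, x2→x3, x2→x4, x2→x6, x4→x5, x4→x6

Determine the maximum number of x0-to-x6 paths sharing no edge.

Assign every edge capacity 1; by Menger, the answer equals the max flow.
Path x0→x6 (+1); total 1.
Path x0→x4→x6 (+1); total 2.
No residual x0→x6 path; max flow = 2.
Certifying cut of size 2: {x0→x4, x0→x6}.

2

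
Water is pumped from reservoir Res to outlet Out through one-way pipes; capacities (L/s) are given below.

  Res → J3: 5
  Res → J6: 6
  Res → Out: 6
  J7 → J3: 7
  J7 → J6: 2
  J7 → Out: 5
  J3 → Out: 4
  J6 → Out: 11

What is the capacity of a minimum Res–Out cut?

Augment Res→Out: bottleneck 6, flow now 6.
Augment Res→J3→Out: bottleneck 4, flow now 10.
Augment Res→J6→Out: bottleneck 6, flow now 16.
No augmenting path remains; maximum flow = 16.
By max-flow min-cut, the minimum cut capacity equals the max flow.
In the residual graph, reachable from Res: {Res, J3}.
Min-cut edges: Res→J6 (6), Res→Out (6), J3→Out (4); capacity 6 + 6 + 4 = 16.

16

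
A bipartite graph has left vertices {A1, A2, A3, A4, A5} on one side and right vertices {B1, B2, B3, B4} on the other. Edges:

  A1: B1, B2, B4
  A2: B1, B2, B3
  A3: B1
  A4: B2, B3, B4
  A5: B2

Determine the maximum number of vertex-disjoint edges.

Unit-capacity flow: source→left, listed edges, right→sink; max matching = max flow.
Augmenting path A1→B1 (+1); matched 1.
Augmenting path A2→B2 (+1); matched 2.
Augmenting path A4→B3 (+1); matched 3.
Augmenting path A3→B1→A1→B4 (+1); matched 4.
No augmenting path remains; maximum matching = 4.
König certificate: {B1, B2, B3, B4} is a vertex cover of size 4 (every listed pair touches it), so no matching can be larger.

4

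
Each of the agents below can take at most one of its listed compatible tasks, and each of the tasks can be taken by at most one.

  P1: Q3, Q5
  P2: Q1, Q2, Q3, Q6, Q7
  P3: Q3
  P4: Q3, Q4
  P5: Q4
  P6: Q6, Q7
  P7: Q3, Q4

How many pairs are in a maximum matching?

5

Unit-capacity flow: source→left, listed edges, right→sink; max matching = max flow.
Augmenting path P1→Q3 (+1); matched 1.
Augmenting path P2→Q1 (+1); matched 2.
Augmenting path P4→Q4 (+1); matched 3.
Augmenting path P6→Q6 (+1); matched 4.
Augmenting path P3→Q3→P1→Q5 (+1); matched 5.
No augmenting path remains; maximum matching = 5.
König certificate: {P1, P2, P6, Q3, Q4} is a vertex cover of size 5 (every listed pair touches it), so no matching can be larger.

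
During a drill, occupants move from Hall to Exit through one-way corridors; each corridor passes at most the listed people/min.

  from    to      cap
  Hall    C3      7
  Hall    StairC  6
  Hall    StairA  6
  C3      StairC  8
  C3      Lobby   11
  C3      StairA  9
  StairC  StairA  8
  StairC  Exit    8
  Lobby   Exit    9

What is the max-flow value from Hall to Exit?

Augment Hall→StairC→Exit: bottleneck 6, flow now 6.
Augment Hall→C3→StairC→Exit: bottleneck 2, flow now 8.
Augment Hall→C3→Lobby→Exit: bottleneck 5, flow now 13.
No augmenting path remains; maximum flow = 13.
In the residual graph, reachable from Hall: {Hall, StairA}.
Min-cut edges: Hall→C3 (7), Hall→StairC (6); capacity 7 + 6 = 13.
This cut is saturated, so no flow can exceed 13.

13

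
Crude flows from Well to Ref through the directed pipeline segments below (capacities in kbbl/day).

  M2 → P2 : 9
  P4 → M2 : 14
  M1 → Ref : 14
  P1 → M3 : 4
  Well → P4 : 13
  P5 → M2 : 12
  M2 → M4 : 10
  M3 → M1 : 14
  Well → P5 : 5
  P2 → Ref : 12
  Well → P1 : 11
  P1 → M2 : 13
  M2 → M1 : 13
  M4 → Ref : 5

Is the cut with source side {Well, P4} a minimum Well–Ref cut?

Given cut capacity: 5 + 11 + 14 = 30.
Augment Well→P5→M2→M4→Ref: bottleneck 5, flow now 5.
Augment Well→P1→M3→M1→Ref: bottleneck 4, flow now 9.
Augment Well→P1→M2→M1→Ref: bottleneck 7, flow now 16.
Augment Well→P4→M2→M1→Ref: bottleneck 3, flow now 19.
Augment Well→P4→M2→P2→Ref: bottleneck 9, flow now 28.
No augmenting path remains; maximum flow = 28.
In the residual graph, reachable from Well: {Well, P5, P1, P4, M3, M2, M4, M1}.
Min-cut edges: M2→P2 (9), M4→Ref (5), M1→Ref (14); capacity 9 + 5 + 14 = 28.
Cut capacity 30 exceeds the max flow 28, so it is not minimum.

No — its capacity is 30, but the minimum cut has capacity 28.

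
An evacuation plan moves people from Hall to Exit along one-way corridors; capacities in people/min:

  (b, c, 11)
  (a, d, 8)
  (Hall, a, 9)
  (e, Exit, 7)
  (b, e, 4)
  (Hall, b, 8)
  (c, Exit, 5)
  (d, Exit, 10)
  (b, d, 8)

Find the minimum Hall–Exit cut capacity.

Augment Hall→a→d→Exit: bottleneck 8, flow now 8.
Augment Hall→b→c→Exit: bottleneck 5, flow now 13.
Augment Hall→b→d→Exit: bottleneck 2, flow now 15.
Augment Hall→b→e→Exit: bottleneck 1, flow now 16.
No augmenting path remains; maximum flow = 16.
By max-flow min-cut, the minimum cut capacity equals the max flow.
In the residual graph, reachable from Hall: {Hall, a}.
Min-cut edges: Hall→b (8), a→d (8); capacity 8 + 8 = 16.

16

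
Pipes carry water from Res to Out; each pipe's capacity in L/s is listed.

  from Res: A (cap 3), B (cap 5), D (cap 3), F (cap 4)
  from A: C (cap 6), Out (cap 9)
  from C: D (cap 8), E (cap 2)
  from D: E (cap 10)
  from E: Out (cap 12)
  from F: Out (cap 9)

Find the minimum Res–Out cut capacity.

10

Augment Res→A→Out: bottleneck 3, flow now 3.
Augment Res→F→Out: bottleneck 4, flow now 7.
Augment Res→D→E→Out: bottleneck 3, flow now 10.
No augmenting path remains; maximum flow = 10.
By max-flow min-cut, the minimum cut capacity equals the max flow.
In the residual graph, reachable from Res: {Res, B}.
Min-cut edges: Res→A (3), Res→D (3), Res→F (4); capacity 3 + 3 + 4 = 10.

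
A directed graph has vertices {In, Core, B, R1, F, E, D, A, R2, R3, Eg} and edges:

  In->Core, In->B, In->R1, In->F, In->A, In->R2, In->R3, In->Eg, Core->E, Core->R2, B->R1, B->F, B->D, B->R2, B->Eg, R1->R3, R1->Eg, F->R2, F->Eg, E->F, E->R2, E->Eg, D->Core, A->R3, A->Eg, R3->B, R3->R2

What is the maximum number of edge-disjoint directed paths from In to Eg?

6

Assign every edge capacity 1; by Menger, the answer equals the max flow.
Path In→Eg (+1); total 1.
Path In→B→Eg (+1); total 2.
Path In→R1→Eg (+1); total 3.
Path In→F→Eg (+1); total 4.
Path In→A→Eg (+1); total 5.
Path In→Core→E→Eg (+1); total 6.
No residual In→Eg path; max flow = 6.
Certifying cut of size 6: {B→Eg, Core→E, F→Eg, In→A, In→Eg, R1→Eg}.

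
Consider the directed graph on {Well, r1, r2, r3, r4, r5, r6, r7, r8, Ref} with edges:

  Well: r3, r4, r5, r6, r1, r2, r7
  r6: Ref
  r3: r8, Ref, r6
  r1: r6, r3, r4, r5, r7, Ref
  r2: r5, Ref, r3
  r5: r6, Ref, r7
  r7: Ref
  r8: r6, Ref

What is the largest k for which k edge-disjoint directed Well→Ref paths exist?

6

Assign every edge capacity 1; by Menger, the answer equals the max flow.
Path Well→r1→Ref (+1); total 1.
Path Well→r2→Ref (+1); total 2.
Path Well→r3→Ref (+1); total 3.
Path Well→r5→Ref (+1); total 4.
Path Well→r6→Ref (+1); total 5.
Path Well→r7→Ref (+1); total 6.
No residual Well→Ref path; max flow = 6.
Certifying cut of size 6: {Well→r1, Well→r2, Well→r3, Well→r5, Well→r6, Well→r7}.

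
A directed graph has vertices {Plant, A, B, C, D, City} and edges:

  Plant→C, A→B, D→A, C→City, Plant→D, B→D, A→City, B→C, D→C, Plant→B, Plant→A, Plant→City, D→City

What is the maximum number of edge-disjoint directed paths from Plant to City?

4

Assign every edge capacity 1; by Menger, the answer equals the max flow.
Path Plant→City (+1); total 1.
Path Plant→A→City (+1); total 2.
Path Plant→C→City (+1); total 3.
Path Plant→D→City (+1); total 4.
No residual Plant→City path; max flow = 4.
Certifying cut of size 4: {A→City, C→City, D→City, Plant→City}.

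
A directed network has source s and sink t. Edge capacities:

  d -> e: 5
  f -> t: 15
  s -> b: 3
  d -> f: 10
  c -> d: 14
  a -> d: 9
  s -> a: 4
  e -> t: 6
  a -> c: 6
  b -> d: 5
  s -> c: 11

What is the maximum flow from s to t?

15

Augment s→a→d→e→t: bottleneck 4, flow now 4.
Augment s→b→d→e→t: bottleneck 1, flow now 5.
Augment s→b→d→f→t: bottleneck 2, flow now 7.
Augment s→c→d→f→t: bottleneck 8, flow now 15.
No augmenting path remains; maximum flow = 15.
In the residual graph, reachable from s: {s, a, b, c, d}.
Min-cut edges: d→e (5), d→f (10); capacity 5 + 10 = 15.
This cut is saturated, so no flow can exceed 15.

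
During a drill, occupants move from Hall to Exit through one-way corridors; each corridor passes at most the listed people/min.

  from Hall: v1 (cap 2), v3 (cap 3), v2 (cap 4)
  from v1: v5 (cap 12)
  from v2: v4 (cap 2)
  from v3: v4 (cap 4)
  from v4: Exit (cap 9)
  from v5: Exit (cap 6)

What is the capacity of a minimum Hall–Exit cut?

Augment Hall→v1→v5→Exit: bottleneck 2, flow now 2.
Augment Hall→v2→v4→Exit: bottleneck 2, flow now 4.
Augment Hall→v3→v4→Exit: bottleneck 3, flow now 7.
No augmenting path remains; maximum flow = 7.
By max-flow min-cut, the minimum cut capacity equals the max flow.
In the residual graph, reachable from Hall: {Hall, v2}.
Min-cut edges: Hall→v1 (2), Hall→v3 (3), v2→v4 (2); capacity 2 + 3 + 2 = 7.

7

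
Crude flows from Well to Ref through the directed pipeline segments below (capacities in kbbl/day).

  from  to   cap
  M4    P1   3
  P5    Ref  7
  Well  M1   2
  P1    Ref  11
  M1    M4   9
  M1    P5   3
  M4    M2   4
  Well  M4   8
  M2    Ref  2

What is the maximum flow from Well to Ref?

Augment Well→M1→P5→Ref: bottleneck 2, flow now 2.
Augment Well→M4→P1→Ref: bottleneck 3, flow now 5.
Augment Well→M4→M2→Ref: bottleneck 2, flow now 7.
No augmenting path remains; maximum flow = 7.
In the residual graph, reachable from Well: {Well, M4, M2}.
Min-cut edges: Well→M1 (2), M4→P1 (3), M2→Ref (2); capacity 2 + 3 + 2 = 7.
This cut is saturated, so no flow can exceed 7.

7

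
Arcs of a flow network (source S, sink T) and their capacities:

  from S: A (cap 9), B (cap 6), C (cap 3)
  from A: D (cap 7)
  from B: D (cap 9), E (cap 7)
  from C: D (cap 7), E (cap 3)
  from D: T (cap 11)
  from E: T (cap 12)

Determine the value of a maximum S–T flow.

Augment S→A→D→T: bottleneck 7, flow now 7.
Augment S→B→D→T: bottleneck 4, flow now 11.
Augment S→B→E→T: bottleneck 2, flow now 13.
Augment S→C→E→T: bottleneck 3, flow now 16.
No augmenting path remains; maximum flow = 16.
In the residual graph, reachable from S: {S, A}.
Min-cut edges: S→B (6), S→C (3), A→D (7); capacity 6 + 3 + 7 = 16.
This cut is saturated, so no flow can exceed 16.

16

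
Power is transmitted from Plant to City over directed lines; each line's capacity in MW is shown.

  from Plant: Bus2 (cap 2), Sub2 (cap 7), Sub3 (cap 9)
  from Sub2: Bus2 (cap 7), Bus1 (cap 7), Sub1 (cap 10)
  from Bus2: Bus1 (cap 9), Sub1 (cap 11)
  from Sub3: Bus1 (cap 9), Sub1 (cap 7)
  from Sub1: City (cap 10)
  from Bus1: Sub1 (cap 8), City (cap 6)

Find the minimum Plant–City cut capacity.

16

Augment Plant→Sub2→Sub1→City: bottleneck 7, flow now 7.
Augment Plant→Bus2→Sub1→City: bottleneck 2, flow now 9.
Augment Plant→Sub3→Sub1→City: bottleneck 1, flow now 10.
Augment Plant→Sub3→Bus1→City: bottleneck 6, flow now 16.
No augmenting path remains; maximum flow = 16.
By max-flow min-cut, the minimum cut capacity equals the max flow.
In the residual graph, reachable from Plant: {Plant, Sub2, Bus2, Sub3, Sub1, Bus1}.
Min-cut edges: Sub1→City (10), Bus1→City (6); capacity 10 + 6 = 16.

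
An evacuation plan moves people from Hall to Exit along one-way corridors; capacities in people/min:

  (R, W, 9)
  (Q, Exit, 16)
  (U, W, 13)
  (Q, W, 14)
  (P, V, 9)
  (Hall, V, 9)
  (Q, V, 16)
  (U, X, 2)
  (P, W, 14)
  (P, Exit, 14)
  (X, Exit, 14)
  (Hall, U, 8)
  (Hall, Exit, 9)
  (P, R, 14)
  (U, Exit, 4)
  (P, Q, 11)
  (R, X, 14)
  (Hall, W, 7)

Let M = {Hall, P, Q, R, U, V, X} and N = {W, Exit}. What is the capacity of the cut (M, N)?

114

Edges leaving {Hall, P, Q, R, U, V, X}: Hall→W (7), Hall→Exit (9), P→W (14), P→Exit (14), Q→W (14), Q→Exit (16), R→W (9), U→W (13), U→Exit (4), X→Exit (14).
Cut capacity = 7 + 9 + 14 + 14 + 14 + 16 + 9 + 13 + 4 + 14 = 114.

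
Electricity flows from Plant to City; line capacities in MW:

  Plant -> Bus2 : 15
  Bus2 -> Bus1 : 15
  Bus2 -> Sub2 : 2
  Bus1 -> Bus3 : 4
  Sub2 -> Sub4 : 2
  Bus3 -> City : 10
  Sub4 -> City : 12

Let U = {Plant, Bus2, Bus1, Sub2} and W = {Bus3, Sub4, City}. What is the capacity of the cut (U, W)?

Edges leaving {Plant, Bus2, Bus1, Sub2}: Bus1→Bus3 (4), Sub2→Sub4 (2).
Cut capacity = 4 + 2 = 6.

6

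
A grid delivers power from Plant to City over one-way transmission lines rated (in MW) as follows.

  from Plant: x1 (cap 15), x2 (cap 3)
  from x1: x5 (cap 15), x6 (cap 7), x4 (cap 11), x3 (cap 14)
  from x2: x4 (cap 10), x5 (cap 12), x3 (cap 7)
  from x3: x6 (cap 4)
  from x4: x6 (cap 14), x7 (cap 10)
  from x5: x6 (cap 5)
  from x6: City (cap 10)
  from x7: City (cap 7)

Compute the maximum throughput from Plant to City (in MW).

17

Augment Plant→x1→x6→City: bottleneck 7, flow now 7.
Augment Plant→x1→x3→x6→City: bottleneck 3, flow now 10.
Augment Plant→x1→x4→x7→City: bottleneck 5, flow now 15.
Augment Plant→x2→x4→x7→City: bottleneck 2, flow now 17.
No augmenting path remains; maximum flow = 17.
In the residual graph, reachable from Plant: {Plant, x1, x2, x3, x4, x5, x6, x7}.
Min-cut edges: x6→City (10), x7→City (7); capacity 10 + 7 = 17.
This cut is saturated, so no flow can exceed 17.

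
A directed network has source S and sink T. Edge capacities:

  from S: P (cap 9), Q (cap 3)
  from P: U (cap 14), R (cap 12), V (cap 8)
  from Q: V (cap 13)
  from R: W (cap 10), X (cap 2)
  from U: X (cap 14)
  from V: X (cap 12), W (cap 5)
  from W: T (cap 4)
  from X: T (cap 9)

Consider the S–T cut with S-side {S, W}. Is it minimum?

No — its capacity is 16, but the minimum cut has capacity 12.

Given cut capacity: 9 + 3 + 4 = 16.
Augment S→P→R→W→T: bottleneck 4, flow now 4.
Augment S→P→R→X→T: bottleneck 2, flow now 6.
Augment S→P→U→X→T: bottleneck 3, flow now 9.
Augment S→Q→V→X→T: bottleneck 3, flow now 12.
No augmenting path remains; maximum flow = 12.
In the residual graph, reachable from S: {S}.
Min-cut edges: S→P (9), S→Q (3); capacity 9 + 3 = 12.
Cut capacity 16 exceeds the max flow 12, so it is not minimum.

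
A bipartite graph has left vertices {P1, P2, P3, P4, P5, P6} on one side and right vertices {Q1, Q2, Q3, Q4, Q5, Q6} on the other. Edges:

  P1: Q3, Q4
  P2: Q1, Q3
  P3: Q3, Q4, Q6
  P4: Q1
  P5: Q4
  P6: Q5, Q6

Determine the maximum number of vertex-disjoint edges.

5

Unit-capacity flow: source→left, listed edges, right→sink; max matching = max flow.
Augmenting path P1→Q3 (+1); matched 1.
Augmenting path P2→Q1 (+1); matched 2.
Augmenting path P3→Q4 (+1); matched 3.
Augmenting path P6→Q5 (+1); matched 4.
Augmenting path P5→Q4→P3→Q6 (+1); matched 5.
No augmenting path remains; maximum matching = 5.
König certificate: {P3, P6, Q1, Q3, Q4} is a vertex cover of size 5 (every listed pair touches it), so no matching can be larger.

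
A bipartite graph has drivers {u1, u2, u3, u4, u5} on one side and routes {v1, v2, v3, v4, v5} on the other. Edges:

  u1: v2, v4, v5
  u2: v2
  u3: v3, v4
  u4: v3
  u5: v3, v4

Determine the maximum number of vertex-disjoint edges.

4

Unit-capacity flow: source→left, listed edges, right→sink; max matching = max flow.
Augmenting path u1→v2 (+1); matched 1.
Augmenting path u3→v3 (+1); matched 2.
Augmenting path u5→v4 (+1); matched 3.
Augmenting path u2→v2→u1→v5 (+1); matched 4.
No augmenting path remains; maximum matching = 4.
König certificate: {u1, u2, v3, v4} is a vertex cover of size 4 (every listed pair touches it), so no matching can be larger.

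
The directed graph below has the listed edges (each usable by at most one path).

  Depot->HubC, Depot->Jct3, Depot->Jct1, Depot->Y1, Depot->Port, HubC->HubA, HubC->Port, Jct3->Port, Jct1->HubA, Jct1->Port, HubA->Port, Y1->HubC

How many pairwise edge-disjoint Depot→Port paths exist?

Assign every edge capacity 1; by Menger, the answer equals the max flow.
Path Depot→Port (+1); total 1.
Path Depot→HubC→Port (+1); total 2.
Path Depot→Jct3→Port (+1); total 3.
Path Depot→Jct1→Port (+1); total 4.
Path Depot→Y1→HubC→HubA→Port (+1); total 5.
No residual Depot→Port path; max flow = 5.
Certifying cut of size 5: {Depot→HubC, Depot→Jct1, Depot→Jct3, Depot→Port, Depot→Y1}.

5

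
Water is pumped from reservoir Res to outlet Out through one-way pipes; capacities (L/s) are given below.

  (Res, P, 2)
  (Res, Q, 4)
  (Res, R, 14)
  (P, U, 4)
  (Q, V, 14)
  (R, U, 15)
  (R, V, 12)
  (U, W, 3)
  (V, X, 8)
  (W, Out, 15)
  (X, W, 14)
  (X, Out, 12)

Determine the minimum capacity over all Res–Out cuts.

Augment Res→P→U→W→Out: bottleneck 2, flow now 2.
Augment Res→Q→V→X→Out: bottleneck 4, flow now 6.
Augment Res→R→U→W→Out: bottleneck 1, flow now 7.
Augment Res→R→V→X→Out: bottleneck 4, flow now 11.
No augmenting path remains; maximum flow = 11.
By max-flow min-cut, the minimum cut capacity equals the max flow.
In the residual graph, reachable from Res: {Res, P, Q, R, U, V}.
Min-cut edges: U→W (3), V→X (8); capacity 3 + 8 = 11.

11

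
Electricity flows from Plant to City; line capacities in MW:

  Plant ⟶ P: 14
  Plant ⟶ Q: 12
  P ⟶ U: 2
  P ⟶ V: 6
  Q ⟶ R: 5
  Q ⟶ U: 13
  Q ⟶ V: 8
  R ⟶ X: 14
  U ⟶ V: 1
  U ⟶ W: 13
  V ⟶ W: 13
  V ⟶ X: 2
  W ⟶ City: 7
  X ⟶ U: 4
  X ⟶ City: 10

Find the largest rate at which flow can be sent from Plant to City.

14

Augment Plant→P→U→W→City: bottleneck 2, flow now 2.
Augment Plant→P→V→W→City: bottleneck 5, flow now 7.
Augment Plant→P→V→X→City: bottleneck 1, flow now 8.
Augment Plant→Q→R→X→City: bottleneck 5, flow now 13.
Augment Plant→Q→V→X→City: bottleneck 1, flow now 14.
No augmenting path remains; maximum flow = 14.
In the residual graph, reachable from Plant: {Plant, P, Q, U, V, W}.
Min-cut edges: Q→R (5), V→X (2), W→City (7); capacity 5 + 2 + 7 = 14.
This cut is saturated, so no flow can exceed 14.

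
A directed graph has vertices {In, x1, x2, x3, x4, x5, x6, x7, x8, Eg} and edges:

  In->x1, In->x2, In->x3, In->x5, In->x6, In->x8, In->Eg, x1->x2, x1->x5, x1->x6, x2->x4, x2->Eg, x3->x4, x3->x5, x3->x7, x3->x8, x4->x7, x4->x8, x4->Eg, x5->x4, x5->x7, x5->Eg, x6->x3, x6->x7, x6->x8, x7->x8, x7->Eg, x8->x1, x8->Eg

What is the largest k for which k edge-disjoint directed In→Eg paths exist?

Assign every edge capacity 1; by Menger, the answer equals the max flow.
Path In→Eg (+1); total 1.
Path In→x2→Eg (+1); total 2.
Path In→x5→Eg (+1); total 3.
Path In→x8→Eg (+1); total 4.
Path In→x3→x4→Eg (+1); total 5.
Path In→x6→x7→Eg (+1); total 6.
No residual In→Eg path; max flow = 6.
Certifying cut of size 6: {In→Eg, x2→Eg, x4→Eg, x5→Eg, x7→Eg, x8→Eg}.

6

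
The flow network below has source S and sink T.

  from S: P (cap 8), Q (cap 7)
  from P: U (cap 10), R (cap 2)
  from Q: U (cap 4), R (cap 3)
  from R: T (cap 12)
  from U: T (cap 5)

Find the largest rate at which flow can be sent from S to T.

10

Augment S→P→R→T: bottleneck 2, flow now 2.
Augment S→P→U→T: bottleneck 5, flow now 7.
Augment S→Q→R→T: bottleneck 3, flow now 10.
No augmenting path remains; maximum flow = 10.
In the residual graph, reachable from S: {S, P, Q, U}.
Min-cut edges: P→R (2), Q→R (3), U→T (5); capacity 2 + 3 + 5 = 10.
This cut is saturated, so no flow can exceed 10.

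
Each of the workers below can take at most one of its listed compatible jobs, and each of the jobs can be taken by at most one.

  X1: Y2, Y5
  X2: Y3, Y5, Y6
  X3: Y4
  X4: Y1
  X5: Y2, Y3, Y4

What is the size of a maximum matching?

Unit-capacity flow: source→left, listed edges, right→sink; max matching = max flow.
Augmenting path X1→Y2 (+1); matched 1.
Augmenting path X2→Y3 (+1); matched 2.
Augmenting path X3→Y4 (+1); matched 3.
Augmenting path X4→Y1 (+1); matched 4.
Augmenting path X5→Y2→X1→Y5 (+1); matched 5.
No augmenting path remains; maximum matching = 5.
König certificate: {X1, X2, X3, X4, X5} is a vertex cover of size 5 (every listed pair touches it), so no matching can be larger.

5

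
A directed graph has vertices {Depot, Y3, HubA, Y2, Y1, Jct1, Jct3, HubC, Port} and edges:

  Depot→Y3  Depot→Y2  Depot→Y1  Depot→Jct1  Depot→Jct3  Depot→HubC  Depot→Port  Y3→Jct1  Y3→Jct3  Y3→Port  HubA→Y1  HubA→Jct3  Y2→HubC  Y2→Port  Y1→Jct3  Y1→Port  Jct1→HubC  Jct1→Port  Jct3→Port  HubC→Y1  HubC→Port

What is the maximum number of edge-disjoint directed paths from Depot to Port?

Assign every edge capacity 1; by Menger, the answer equals the max flow.
Path Depot→Port (+1); total 1.
Path Depot→Y3→Port (+1); total 2.
Path Depot→Y2→Port (+1); total 3.
Path Depot→Y1→Port (+1); total 4.
Path Depot→Jct1→Port (+1); total 5.
Path Depot→Jct3→Port (+1); total 6.
Path Depot→HubC→Port (+1); total 7.
No residual Depot→Port path; max flow = 7.
Certifying cut of size 7: {Depot→HubC, Depot→Jct1, Depot→Jct3, Depot→Port, Depot→Y1, Depot→Y2, Depot→Y3}.

7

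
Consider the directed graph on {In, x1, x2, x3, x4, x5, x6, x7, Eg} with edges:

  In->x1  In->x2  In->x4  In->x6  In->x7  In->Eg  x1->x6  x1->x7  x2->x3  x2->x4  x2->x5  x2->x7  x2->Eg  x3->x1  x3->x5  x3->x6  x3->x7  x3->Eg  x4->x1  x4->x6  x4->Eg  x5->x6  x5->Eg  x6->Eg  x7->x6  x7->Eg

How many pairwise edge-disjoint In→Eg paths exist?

5

Assign every edge capacity 1; by Menger, the answer equals the max flow.
Path In→Eg (+1); total 1.
Path In→x2→Eg (+1); total 2.
Path In→x4→Eg (+1); total 3.
Path In→x6→Eg (+1); total 4.
Path In→x7→Eg (+1); total 5.
No residual In→Eg path; max flow = 5.
Certifying cut of size 5: {In→Eg, In→x2, In→x4, x6→Eg, x7→Eg}.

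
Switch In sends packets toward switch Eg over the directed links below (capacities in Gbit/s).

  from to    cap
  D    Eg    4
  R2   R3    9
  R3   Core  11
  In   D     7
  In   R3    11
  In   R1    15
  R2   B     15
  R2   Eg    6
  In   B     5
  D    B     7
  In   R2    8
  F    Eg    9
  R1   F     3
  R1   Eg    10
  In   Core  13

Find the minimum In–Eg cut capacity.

Augment In→R2→Eg: bottleneck 6, flow now 6.
Augment In→D→Eg: bottleneck 4, flow now 10.
Augment In→R1→Eg: bottleneck 10, flow now 20.
Augment In→R1→F→Eg: bottleneck 3, flow now 23.
No augmenting path remains; maximum flow = 23.
By max-flow min-cut, the minimum cut capacity equals the max flow.
In the residual graph, reachable from In: {In, R2, D, R3, R1, Core, B}.
Min-cut edges: R2→Eg (6), D→Eg (4), R1→F (3), R1→Eg (10); capacity 6 + 4 + 3 + 10 = 23.

23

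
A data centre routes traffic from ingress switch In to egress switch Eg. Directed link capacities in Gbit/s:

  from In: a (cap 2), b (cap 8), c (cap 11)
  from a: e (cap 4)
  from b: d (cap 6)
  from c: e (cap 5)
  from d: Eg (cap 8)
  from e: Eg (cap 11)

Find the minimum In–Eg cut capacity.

Augment In→a→e→Eg: bottleneck 2, flow now 2.
Augment In→b→d→Eg: bottleneck 6, flow now 8.
Augment In→c→e→Eg: bottleneck 5, flow now 13.
No augmenting path remains; maximum flow = 13.
By max-flow min-cut, the minimum cut capacity equals the max flow.
In the residual graph, reachable from In: {In, b, c}.
Min-cut edges: In→a (2), b→d (6), c→e (5); capacity 2 + 6 + 5 = 13.

13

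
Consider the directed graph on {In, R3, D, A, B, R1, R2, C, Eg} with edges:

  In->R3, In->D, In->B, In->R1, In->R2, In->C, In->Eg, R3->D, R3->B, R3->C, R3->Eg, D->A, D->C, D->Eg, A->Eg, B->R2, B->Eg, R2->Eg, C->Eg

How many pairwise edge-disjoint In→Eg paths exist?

Assign every edge capacity 1; by Menger, the answer equals the max flow.
Path In→Eg (+1); total 1.
Path In→R3→Eg (+1); total 2.
Path In→D→Eg (+1); total 3.
Path In→B→Eg (+1); total 4.
Path In→R2→Eg (+1); total 5.
Path In→C→Eg (+1); total 6.
No residual In→Eg path; max flow = 6.
Certifying cut of size 6: {In→B, In→C, In→D, In→Eg, In→R2, In→R3}.

6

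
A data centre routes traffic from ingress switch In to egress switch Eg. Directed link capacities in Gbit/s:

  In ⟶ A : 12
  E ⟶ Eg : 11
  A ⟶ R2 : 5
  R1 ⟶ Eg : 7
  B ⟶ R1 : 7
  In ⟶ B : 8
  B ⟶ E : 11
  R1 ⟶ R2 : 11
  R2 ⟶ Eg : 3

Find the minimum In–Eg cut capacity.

Augment In→B→R1→Eg: bottleneck 7, flow now 7.
Augment In→B→E→Eg: bottleneck 1, flow now 8.
Augment In→A→R2→Eg: bottleneck 3, flow now 11.
No augmenting path remains; maximum flow = 11.
By max-flow min-cut, the minimum cut capacity equals the max flow.
In the residual graph, reachable from In: {In, A, R2}.
Min-cut edges: In→B (8), R2→Eg (3); capacity 8 + 3 = 11.

11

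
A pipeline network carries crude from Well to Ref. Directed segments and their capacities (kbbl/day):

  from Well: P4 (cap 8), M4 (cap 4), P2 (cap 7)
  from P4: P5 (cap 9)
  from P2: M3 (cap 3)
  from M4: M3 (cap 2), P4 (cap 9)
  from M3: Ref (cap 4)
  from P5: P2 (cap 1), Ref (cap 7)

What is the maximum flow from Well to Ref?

Augment Well→P4→P5→Ref: bottleneck 7, flow now 7.
Augment Well→P2→M3→Ref: bottleneck 3, flow now 10.
Augment Well→M4→M3→Ref: bottleneck 1, flow now 11.
No augmenting path remains; maximum flow = 11.
In the residual graph, reachable from Well: {Well, P4, P2, M4, M3, P5}.
Min-cut edges: M3→Ref (4), P5→Ref (7); capacity 4 + 7 = 11.
This cut is saturated, so no flow can exceed 11.

11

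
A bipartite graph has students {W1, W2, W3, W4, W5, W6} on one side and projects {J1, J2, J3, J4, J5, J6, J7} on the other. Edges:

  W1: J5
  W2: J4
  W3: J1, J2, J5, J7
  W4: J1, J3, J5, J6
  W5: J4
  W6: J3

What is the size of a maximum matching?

Unit-capacity flow: source→left, listed edges, right→sink; max matching = max flow.
Augmenting path W1→J5 (+1); matched 1.
Augmenting path W2→J4 (+1); matched 2.
Augmenting path W3→J1 (+1); matched 3.
Augmenting path W4→J3 (+1); matched 4.
Augmenting path W6→J3→W4→J6 (+1); matched 5.
No augmenting path remains; maximum matching = 5.
König certificate: {W1, W3, W4, W6, J4} is a vertex cover of size 5 (every listed pair touches it), so no matching can be larger.

5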